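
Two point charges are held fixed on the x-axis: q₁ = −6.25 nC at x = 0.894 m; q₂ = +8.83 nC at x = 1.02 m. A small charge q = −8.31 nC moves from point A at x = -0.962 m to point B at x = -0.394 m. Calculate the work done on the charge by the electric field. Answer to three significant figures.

2.28×10⁻⁸ J

The work done by the electric force is W_field = −ΔU = −q(V_B − V_A) = q(V_A − V_B).
At A: distances to the source charges are 1.86 m, 1.98 m; V_A = Σ kqᵢ/rᵢ = 9.78 V.
At B: distances to the source charges are 1.29 m, 1.41 m; V_B = Σ kqᵢ/rᵢ = 12.5 V.
ΔV = V_B − V_A = 2.74 V.
W_field = −qΔV = −(-8.31×10⁻⁹ C)(2.74 V) = 2.28×10⁻⁸ J.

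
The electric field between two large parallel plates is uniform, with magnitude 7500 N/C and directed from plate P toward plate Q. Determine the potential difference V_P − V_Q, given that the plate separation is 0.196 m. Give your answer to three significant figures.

1470 V

In a uniform field, potential decreases in the direction of E: ΔV = −E·d for a displacement d parallel to E.
Going from Q to P is a displacement of 0.196 m opposite to the field, so V_P − V_Q = +Ed = 1470 V.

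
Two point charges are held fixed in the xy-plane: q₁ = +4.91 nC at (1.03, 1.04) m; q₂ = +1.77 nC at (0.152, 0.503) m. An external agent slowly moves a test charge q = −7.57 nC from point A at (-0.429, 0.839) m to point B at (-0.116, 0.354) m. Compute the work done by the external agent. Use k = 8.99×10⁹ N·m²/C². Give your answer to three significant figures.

-2.37×10⁻⁷ J

For quasistatic motion the external work equals the change in potential energy: W_ext = qΔV = q(V_B − V_A).
At A: distances to the source charges are 1.47 m, 0.671 m; V_A = Σ kqᵢ/rᵢ = 53.7 V.
At B: distances to the source charges are 1.34 m, 0.307 m; V_B = Σ kqᵢ/rᵢ = 84.9 V.
ΔV = V_B − V_A = 31.3 V.
W_ext = qΔV = (-7.57×10⁻⁹ C)(31.3 V) = -2.37×10⁻⁷ J.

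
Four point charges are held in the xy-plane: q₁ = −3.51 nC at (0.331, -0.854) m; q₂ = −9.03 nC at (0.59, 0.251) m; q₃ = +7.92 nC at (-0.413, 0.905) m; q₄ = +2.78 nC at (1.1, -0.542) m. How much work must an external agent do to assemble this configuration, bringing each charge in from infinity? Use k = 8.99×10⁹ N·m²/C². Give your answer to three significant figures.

-6.67×10⁻⁷ J

The work to assemble the configuration equals its total potential energy, U = Σ kqᵢqⱼ/rᵢⱼ over all pairs.
Pair separations: r₁₂ = 1.13 m, r₁₃ = 1.91 m, r₁₄ = 0.830 m, r₂₃ = 1.20 m, r₂₄ = 0.943 m, r₃₄ = 2.09 m.
Summing all 6 pair terms gives U = -6.67×10⁻⁷ J.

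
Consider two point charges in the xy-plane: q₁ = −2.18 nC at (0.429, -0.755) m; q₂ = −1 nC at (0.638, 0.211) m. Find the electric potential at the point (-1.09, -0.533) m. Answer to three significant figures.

-17.5 V

The total potential is the scalar sum of each charge's contribution, V = Σ kqᵢ/rᵢ.
Distances from the field point to each charge: r₁ = 1.54 m, r₂ = 1.88 m.
V = k[(-2.18×10⁻⁹)/(1.54) + (-1.00×10⁻⁹)/(1.88)] = -17.5 V.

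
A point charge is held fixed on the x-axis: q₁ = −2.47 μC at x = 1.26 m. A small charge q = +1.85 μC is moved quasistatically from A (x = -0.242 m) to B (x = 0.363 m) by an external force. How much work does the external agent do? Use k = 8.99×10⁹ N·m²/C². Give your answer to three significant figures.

For quasistatic motion the external work equals the change in potential energy: W_ext = qΔV = q(V_B − V_A).
At A: distance to the source charge is 1.50 m; V_A = kq₁/r = -1.48×10⁴ V.
At B: distance to the source charge is 0.897 m; V_B = kq₁/r = -2.48×10⁴ V.
ΔV = V_B − V_A = -9970 V.
W_ext = qΔV = (1.85×10⁻⁶ C)(-9970 V) = -0.0184 J.

-0.0184 J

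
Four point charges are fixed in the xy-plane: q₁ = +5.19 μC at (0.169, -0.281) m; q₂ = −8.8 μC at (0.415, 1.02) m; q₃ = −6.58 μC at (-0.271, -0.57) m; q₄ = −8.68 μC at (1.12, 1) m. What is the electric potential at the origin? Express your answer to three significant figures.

-7.52×10⁴ V

The total potential is the scalar sum of each charge's contribution, V = Σ kqᵢ/rᵢ.
Distances from the field point to each charge: r₁ = 0.328 m, r₂ = 1.10 m, r₃ = 0.631 m, r₄ = 1.50 m.
V = k[(5.19×10⁻⁶)/(0.328) + (-8.80×10⁻⁶)/(1.10) + (-6.58×10⁻⁶)/(0.631) + (-8.68×10⁻⁶)/(1.50)] = -7.52×10⁴ V.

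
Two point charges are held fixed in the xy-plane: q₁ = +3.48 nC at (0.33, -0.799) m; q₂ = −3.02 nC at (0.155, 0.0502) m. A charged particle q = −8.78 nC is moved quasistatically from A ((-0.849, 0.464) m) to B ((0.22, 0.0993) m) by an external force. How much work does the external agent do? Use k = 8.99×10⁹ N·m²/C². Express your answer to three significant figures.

2.56×10⁻⁶ J

For quasistatic motion the external work equals the change in potential energy: W_ext = qΔV = q(V_B − V_A).
At A: distances to the source charges are 1.73 m, 1.09 m; V_A = Σ kqᵢ/rᵢ = -6.89 V.
At B: distances to the source charges are 0.905 m, 0.0815 m; V_B = Σ kqᵢ/rᵢ = -299 V.
ΔV = V_B − V_A = -292 V.
W_ext = qΔV = (-8.78×10⁻⁹ C)(-292 V) = 2.56×10⁻⁶ J.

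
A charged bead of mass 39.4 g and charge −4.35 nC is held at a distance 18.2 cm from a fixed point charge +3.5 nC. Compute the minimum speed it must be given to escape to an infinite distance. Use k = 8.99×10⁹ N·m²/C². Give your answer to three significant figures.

6.18×10⁻³ m/s

To just escape, total mechanical energy must reach zero at infinity: ½mv²_min + U = 0, so ½mv²_min = −U = |kQq|/r.
|U| = |kQq|/r = (8.99×10⁹ N·m²/C²)(3.50×10⁻⁹)(4.35×10⁻⁹)/(0.182) = 7.52×10⁻⁷ J.
v_min = √(2|U|/m) = √(2·7.52×10⁻⁷/0.0394) = 6.18×10⁻³ m/s.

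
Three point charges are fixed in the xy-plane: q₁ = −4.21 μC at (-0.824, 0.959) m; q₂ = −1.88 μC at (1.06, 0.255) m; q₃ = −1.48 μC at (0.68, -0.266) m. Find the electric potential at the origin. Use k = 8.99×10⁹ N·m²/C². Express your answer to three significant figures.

-6.37×10⁴ V

Electric potential is a scalar, so the contributions from each charge add algebraically: V = Σ kqᵢ/rᵢ.
Distances from the field point to each charge: r₁ = 1.26 m, r₂ = 1.09 m, r₃ = 0.730 m.
V = k[(-4.21×10⁻⁶)/(1.26) + (-1.88×10⁻⁶)/(1.09) + (-1.48×10⁻⁶)/(0.730)] = -6.37×10⁴ V.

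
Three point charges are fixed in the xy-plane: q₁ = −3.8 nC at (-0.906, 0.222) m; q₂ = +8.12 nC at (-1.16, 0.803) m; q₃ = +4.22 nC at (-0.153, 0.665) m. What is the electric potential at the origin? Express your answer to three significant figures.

The total potential is the scalar sum of each charge's contribution, V = Σ kqᵢ/rᵢ.
Distances from the field point to each charge: r₁ = 0.933 m, r₂ = 1.41 m, r₃ = 0.682 m.
V = k[(-3.80×10⁻⁹)/(0.933) + (8.12×10⁻⁹)/(1.41) + (4.22×10⁻⁹)/(0.682)] = 70.7 V.

70.7 V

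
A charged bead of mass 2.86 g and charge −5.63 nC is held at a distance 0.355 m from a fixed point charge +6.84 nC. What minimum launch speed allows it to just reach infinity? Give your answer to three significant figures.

To just escape, total mechanical energy must reach zero at infinity: ½mv²_min + U = 0, so ½mv²_min = −U = |kQq|/r.
|U| = |kQq|/r = (8.99×10⁹ N·m²/C²)(6.84×10⁻⁹)(5.63×10⁻⁹)/(0.355) = 9.75×10⁻⁷ J.
v_min = √(2|U|/m) = √(2·9.75×10⁻⁷/2.86×10⁻³) = 0.0261 m/s.

0.0261 m/s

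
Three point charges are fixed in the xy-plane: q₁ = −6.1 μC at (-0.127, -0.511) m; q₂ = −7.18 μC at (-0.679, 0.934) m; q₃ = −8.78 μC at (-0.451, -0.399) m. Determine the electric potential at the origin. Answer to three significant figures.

Electric potential is a scalar, so the contributions from each charge add algebraically: V = Σ kqᵢ/rᵢ.
Distances from the field point to each charge: r₁ = 0.527 m, r₂ = 1.15 m, r₃ = 0.602 m.
V = k[(-6.10×10⁻⁶)/(0.527) + (-7.18×10⁻⁶)/(1.15) + (-8.78×10⁻⁶)/(0.602)] = -2.91×10⁵ V.

-2.91×10⁵ V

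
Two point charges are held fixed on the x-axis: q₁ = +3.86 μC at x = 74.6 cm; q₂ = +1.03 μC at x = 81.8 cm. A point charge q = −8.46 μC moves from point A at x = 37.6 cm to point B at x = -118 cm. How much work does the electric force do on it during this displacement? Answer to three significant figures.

-0.779 J

The work done by the electric force is W_field = −ΔU = −q(V_B − V_A) = q(V_A − V_B).
At A: distances to the source charges are 0.370 m, 0.442 m; V_A = Σ kqᵢ/rᵢ = 1.15×10⁵ V.
At B: distances to the source charges are 1.93 m, 2.00 m; V_B = Σ kqᵢ/rᵢ = 2.27×10⁴ V.
ΔV = V_B − V_A = -9.21×10⁴ V.
W_field = −qΔV = −(-8.46×10⁻⁶ C)(-9.21×10⁴ V) = -0.779 J.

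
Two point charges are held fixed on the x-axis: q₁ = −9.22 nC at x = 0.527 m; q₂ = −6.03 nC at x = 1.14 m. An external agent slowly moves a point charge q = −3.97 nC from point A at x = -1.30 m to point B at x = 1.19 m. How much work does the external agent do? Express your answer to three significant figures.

For quasistatic motion the external work equals the change in potential energy: W_ext = qΔV = q(V_B − V_A).
At A: distances to the source charges are 1.83 m, 2.44 m; V_A = Σ kqᵢ/rᵢ = -67.6 V.
At B: distances to the source charges are 0.663 m, 0.0500 m; V_B = Σ kqᵢ/rᵢ = -1210 V.
ΔV = V_B − V_A = -1140 V.
W_ext = qΔV = (-3.97×10⁻⁹ C)(-1140 V) = 4.53×10⁻⁶ J.

4.53×10⁻⁶ J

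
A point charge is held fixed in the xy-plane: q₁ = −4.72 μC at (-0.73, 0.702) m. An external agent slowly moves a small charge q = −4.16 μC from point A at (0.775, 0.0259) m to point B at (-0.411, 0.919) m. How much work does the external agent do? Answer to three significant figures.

0.351 J

For quasistatic motion the external work equals the change in potential energy: W_ext = qΔV = q(V_B − V_A).
At A: distance to the source charge is 1.65 m; V_A = kq₁/r = -2.57×10⁴ V.
At B: distance to the source charge is 0.386 m; V_B = kq₁/r = -1.10×10⁵ V.
ΔV = V_B − V_A = -8.43×10⁴ V.
W_ext = qΔV = (-4.16×10⁻⁶ C)(-8.43×10⁴ V) = 0.351 J.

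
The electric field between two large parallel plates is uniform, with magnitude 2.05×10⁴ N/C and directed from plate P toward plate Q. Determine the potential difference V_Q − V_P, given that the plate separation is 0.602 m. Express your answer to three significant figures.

-1.23×10⁴ V

In a uniform field, potential decreases in the direction of E: ΔV = −E·d for a displacement d parallel to E.
Going from P to Q is a displacement of 0.602 m along the field, so V_Q − V_P = −Ed = -1.23×10⁴ V.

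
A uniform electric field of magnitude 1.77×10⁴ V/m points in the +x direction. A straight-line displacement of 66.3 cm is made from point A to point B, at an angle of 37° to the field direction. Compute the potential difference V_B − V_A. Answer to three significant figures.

-9370 V

Only the component of displacement along E changes the potential: ΔV = −E·d·cosθ.
ΔV = −(1.77×10⁴ V/m)(0.663 m)cos37° = -9370 V.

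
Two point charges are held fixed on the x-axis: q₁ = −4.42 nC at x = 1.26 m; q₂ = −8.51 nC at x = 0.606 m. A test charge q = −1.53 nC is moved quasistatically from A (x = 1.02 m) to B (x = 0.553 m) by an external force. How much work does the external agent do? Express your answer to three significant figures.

1.76×10⁻⁶ J

For quasistatic motion the external work equals the change in potential energy: W_ext = qΔV = q(V_B − V_A).
At A: distances to the source charges are 0.240 m, 0.414 m; V_A = Σ kqᵢ/rᵢ = -350 V.
At B: distances to the source charges are 0.707 m, 0.0530 m; V_B = Σ kqᵢ/rᵢ = -1500 V.
ΔV = V_B − V_A = -1150 V.
W_ext = qΔV = (-1.53×10⁻⁹ C)(-1150 V) = 1.76×10⁻⁶ J.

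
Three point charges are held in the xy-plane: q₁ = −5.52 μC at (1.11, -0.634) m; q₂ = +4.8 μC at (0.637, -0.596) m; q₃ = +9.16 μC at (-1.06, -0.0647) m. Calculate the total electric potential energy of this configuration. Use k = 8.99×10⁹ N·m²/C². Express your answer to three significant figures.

-0.482 J

The work to assemble the configuration equals its total potential energy, U = Σ kqᵢqⱼ/rᵢⱼ over all pairs.
Pair separations: r₁₂ = 0.475 m, r₁₃ = 2.24 m, r₂₃ = 1.78 m.
U = (-0.502) + (-0.203) + (0.222) = -0.482 J.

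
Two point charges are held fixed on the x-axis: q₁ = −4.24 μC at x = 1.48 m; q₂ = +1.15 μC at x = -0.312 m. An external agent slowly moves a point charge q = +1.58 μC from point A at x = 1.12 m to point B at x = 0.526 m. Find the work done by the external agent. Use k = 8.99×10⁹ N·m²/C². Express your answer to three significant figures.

For quasistatic motion the external work equals the change in potential energy: W_ext = qΔV = q(V_B − V_A).
At A: distances to the source charges are 0.360 m, 1.43 m; V_A = Σ kqᵢ/rᵢ = -9.87×10⁴ V.
At B: distances to the source charges are 0.954 m, 0.838 m; V_B = Σ kqᵢ/rᵢ = -2.76×10⁴ V.
ΔV = V_B − V_A = 7.10×10⁴ V.
W_ext = qΔV = (1.58×10⁻⁶ C)(7.10×10⁴ V) = 0.112 J.

0.112 J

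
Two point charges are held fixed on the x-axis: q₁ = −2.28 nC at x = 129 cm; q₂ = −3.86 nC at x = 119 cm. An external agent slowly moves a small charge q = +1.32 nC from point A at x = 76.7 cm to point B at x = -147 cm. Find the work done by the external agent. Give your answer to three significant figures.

1.33×10⁻⁷ J

For quasistatic motion the external work equals the change in potential energy: W_ext = qΔV = q(V_B − V_A).
At A: distances to the source charges are 0.523 m, 0.423 m; V_A = Σ kqᵢ/rᵢ = -121 V.
At B: distances to the source charges are 2.76 m, 2.66 m; V_B = Σ kqᵢ/rᵢ = -20.5 V.
ΔV = V_B − V_A = 101 V.
W_ext = qΔV = (1.32×10⁻⁹ C)(101 V) = 1.33×10⁻⁷ J.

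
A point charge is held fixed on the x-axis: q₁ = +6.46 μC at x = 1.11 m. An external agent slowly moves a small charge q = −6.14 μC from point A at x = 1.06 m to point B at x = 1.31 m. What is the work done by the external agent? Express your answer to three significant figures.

5.35 J

For quasistatic motion the external work equals the change in potential energy: W_ext = qΔV = q(V_B − V_A).
At A: distance to the source charge is 0.0500 m; V_A = kq₁/r = 1.16×10⁶ V.
At B: distance to the source charge is 0.200 m; V_B = kq₁/r = 2.90×10⁵ V.
ΔV = V_B − V_A = -8.71×10⁵ V.
W_ext = qΔV = (-6.14×10⁻⁶ C)(-8.71×10⁵ V) = 5.35 J.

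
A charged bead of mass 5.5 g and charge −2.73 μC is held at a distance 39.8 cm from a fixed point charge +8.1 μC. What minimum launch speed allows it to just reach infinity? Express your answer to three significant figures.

To just escape, total mechanical energy must reach zero at infinity: ½mv²_min + U = 0, so ½mv²_min = −U = |kQq|/r.
|U| = |kQq|/r = (8.99×10⁹ N·m²/C²)(8.10×10⁻⁶)(2.73×10⁻⁶)/(0.398) = 0.499 J.
v_min = √(2|U|/m) = √(2·0.499/5.50×10⁻³) = 13.5 m/s.

13.5 m/s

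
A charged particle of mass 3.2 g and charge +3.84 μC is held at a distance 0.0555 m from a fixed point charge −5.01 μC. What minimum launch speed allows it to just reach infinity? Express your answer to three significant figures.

To just escape, total mechanical energy must reach zero at infinity: ½mv²_min + U = 0, so ½mv²_min = −U = |kQq|/r.
|U| = |kQq|/r = (8.99×10⁹ N·m²/C²)(5.01×10⁻⁶)(3.84×10⁻⁶)/(0.0555) = 3.12 J.
v_min = √(2|U|/m) = √(2·3.12/3.20×10⁻³) = 44.1 m/s.

44.1 m/s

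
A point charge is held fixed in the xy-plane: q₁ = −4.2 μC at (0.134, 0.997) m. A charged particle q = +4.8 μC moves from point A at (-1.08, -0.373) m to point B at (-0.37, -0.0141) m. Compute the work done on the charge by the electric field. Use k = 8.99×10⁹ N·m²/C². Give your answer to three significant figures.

0.0614 J

The work done by the electric force is W_field = −ΔU = −q(V_B − V_A) = q(V_A − V_B).
At A: distance to the source charge is 1.83 m; V_A = kq₁/r = -2.06×10⁴ V.
At B: distance to the source charge is 1.13 m; V_B = kq₁/r = -3.34×10⁴ V.
ΔV = V_B − V_A = -1.28×10⁴ V.
W_field = −qΔV = −(4.80×10⁻⁶ C)(-1.28×10⁴ V) = 0.0614 J.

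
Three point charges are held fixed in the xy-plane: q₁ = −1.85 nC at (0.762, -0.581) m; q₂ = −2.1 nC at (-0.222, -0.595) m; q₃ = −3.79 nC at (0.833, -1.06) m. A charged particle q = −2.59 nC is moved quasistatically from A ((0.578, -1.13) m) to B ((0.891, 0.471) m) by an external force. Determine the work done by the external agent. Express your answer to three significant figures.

-3.29×10⁻⁷ J

For quasistatic motion the external work equals the change in potential energy: W_ext = qΔV = q(V_B − V_A).
At A: distances to the source charges are 0.579 m, 0.962 m, 0.264 m; V_A = Σ kqᵢ/rᵢ = -177 V.
At B: distances to the source charges are 1.06 m, 1.54 m, 1.53 m; V_B = Σ kqᵢ/rᵢ = -50.2 V.
ΔV = V_B − V_A = 127 V.
W_ext = qΔV = (-2.59×10⁻⁹ C)(127 V) = -3.29×10⁻⁷ J.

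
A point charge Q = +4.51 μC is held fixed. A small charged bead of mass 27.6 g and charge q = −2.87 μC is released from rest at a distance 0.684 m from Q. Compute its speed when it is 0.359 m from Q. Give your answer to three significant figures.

Only the electrostatic force acts, so mechanical energy is conserved: ½mv² = U₁ − U₂ = kQq(1/r₁ − 1/r₂).
U₁ − U₂ = (8.99×10⁹ N·m²/C²)(4.51×10⁻⁶ C)(-2.87×10⁻⁶ C)(1/0.684 − 1/0.359) = 0.154 J.
v = √(2·0.154/0.0276) = 3.34 m/s.

3.34 m/s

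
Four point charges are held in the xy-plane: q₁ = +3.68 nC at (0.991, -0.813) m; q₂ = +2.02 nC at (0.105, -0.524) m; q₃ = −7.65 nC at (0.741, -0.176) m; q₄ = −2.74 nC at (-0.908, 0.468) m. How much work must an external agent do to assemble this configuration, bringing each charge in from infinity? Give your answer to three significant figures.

The assembly work is the sum of pairwise potential energies, U = Σ_{i<j} kqᵢqⱼ/rᵢⱼ.
Pair separations: r₁₂ = 0.932 m, r₁₃ = 0.684 m, r₁₄ = 2.29 m, r₂₃ = 0.725 m, r₂₄ = 1.42 m, r₃₄ = 1.77 m.
Summing all 6 pair terms gives U = -4.58×10⁻⁷ J.

-4.58×10⁻⁷ J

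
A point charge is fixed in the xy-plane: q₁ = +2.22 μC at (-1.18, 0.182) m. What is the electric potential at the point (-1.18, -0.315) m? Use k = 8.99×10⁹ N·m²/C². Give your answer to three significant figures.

Electric potential is a scalar, so the contributions from each charge add algebraically: V = Σ kqᵢ/rᵢ.
Distances from the field point to each charge: r₁ = 0.497 m.
V = k[(2.22×10⁻⁶)/(0.497)] = 4.02×10⁴ V.

4.02×10⁴ V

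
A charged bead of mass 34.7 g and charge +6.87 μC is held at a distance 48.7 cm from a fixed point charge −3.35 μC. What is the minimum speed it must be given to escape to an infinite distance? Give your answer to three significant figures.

To just escape, total mechanical energy must reach zero at infinity: ½mv²_min + U = 0, so ½mv²_min = −U = |kQq|/r.
|U| = |kQq|/r = (8.99×10⁹ N·m²/C²)(3.35×10⁻⁶)(6.87×10⁻⁶)/(0.487) = 0.425 J.
v_min = √(2|U|/m) = √(2·0.425/0.0347) = 4.95 m/s.

4.95 m/s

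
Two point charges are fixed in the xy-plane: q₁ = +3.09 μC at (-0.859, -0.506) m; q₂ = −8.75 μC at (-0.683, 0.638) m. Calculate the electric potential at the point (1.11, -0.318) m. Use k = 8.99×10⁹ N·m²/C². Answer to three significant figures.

The total potential is the scalar sum of each charge's contribution, V = Σ kqᵢ/rᵢ.
Distances from the field point to each charge: r₁ = 1.98 m, r₂ = 2.03 m.
V = k[(3.09×10⁻⁶)/(1.98) + (-8.75×10⁻⁶)/(2.03)] = -2.47×10⁴ V.

-2.47×10⁴ V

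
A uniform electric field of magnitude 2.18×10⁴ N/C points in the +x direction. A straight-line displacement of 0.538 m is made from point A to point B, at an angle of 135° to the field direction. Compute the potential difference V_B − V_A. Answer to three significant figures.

8290 V

Only the component of displacement along E changes the potential: ΔV = −E·d·cosθ.
ΔV = −(2.18×10⁴ V/m)(0.538 m)cos135° = 8290 V.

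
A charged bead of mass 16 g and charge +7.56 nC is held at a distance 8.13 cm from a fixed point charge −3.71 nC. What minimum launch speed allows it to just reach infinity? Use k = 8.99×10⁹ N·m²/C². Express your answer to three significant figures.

To just escape, total mechanical energy must reach zero at infinity: ½mv²_min + U = 0, so ½mv²_min = −U = |kQq|/r.
|U| = |kQq|/r = (8.99×10⁹ N·m²/C²)(3.71×10⁻⁹)(7.56×10⁻⁹)/(0.0813) = 3.10×10⁻⁶ J.
v_min = √(2|U|/m) = √(2·3.10×10⁻⁶/0.0160) = 0.0197 m/s.

0.0197 m/s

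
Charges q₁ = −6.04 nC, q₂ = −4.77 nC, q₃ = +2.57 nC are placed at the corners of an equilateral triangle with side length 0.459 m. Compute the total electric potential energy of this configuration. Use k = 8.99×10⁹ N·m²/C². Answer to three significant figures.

2.02×10⁻⁸ J

The assembly work is the sum of pairwise potential energies, U = Σ_{i<j} kqᵢqⱼ/rᵢⱼ.
All three pair separations equal the side length, 0.459 m.
U = (5.64×10⁻⁷) + (-3.04×10⁻⁷) + (-2.40×10⁻⁷) = 2.02×10⁻⁸ J.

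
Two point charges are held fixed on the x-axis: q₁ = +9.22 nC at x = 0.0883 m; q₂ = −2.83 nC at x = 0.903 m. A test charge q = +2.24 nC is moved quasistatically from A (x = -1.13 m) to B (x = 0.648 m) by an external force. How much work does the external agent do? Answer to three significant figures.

-1.61×10⁻⁸ J

For quasistatic motion the external work equals the change in potential energy: W_ext = qΔV = q(V_B − V_A).
At A: distances to the source charges are 1.22 m, 2.03 m; V_A = Σ kqᵢ/rᵢ = 55.5 V.
At B: distances to the source charges are 0.560 m, 0.255 m; V_B = Σ kqᵢ/rᵢ = 48.3 V.
ΔV = V_B − V_A = -7.20 V.
W_ext = qΔV = (2.24×10⁻⁹ C)(-7.20 V) = -1.61×10⁻⁸ J.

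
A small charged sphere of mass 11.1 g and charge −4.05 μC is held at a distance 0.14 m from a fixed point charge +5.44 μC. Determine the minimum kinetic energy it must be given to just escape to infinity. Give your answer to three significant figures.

To just escape, total mechanical energy must reach zero at infinity: ½mv²_min + U = 0, so ½mv²_min = −U = |kQq|/r.
|U| = |kQq|/r = (8.99×10⁹ N·m²/C²)(5.44×10⁻⁶)(4.05×10⁻⁶)/(0.140) = 1.41 J.

1.41 J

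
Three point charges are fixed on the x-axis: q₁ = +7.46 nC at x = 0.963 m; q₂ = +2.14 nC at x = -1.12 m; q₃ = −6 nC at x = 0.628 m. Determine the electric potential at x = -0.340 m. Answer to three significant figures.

20.4 V

Electric potential is a scalar, so the contributions from each charge add algebraically: V = Σ kqᵢ/rᵢ.
Distances from the field point to each charge: r₁ = 1.30 m, r₂ = 0.780 m, r₃ = 0.968 m.
V = k[(7.46×10⁻⁹)/(1.30) + (2.14×10⁻⁹)/(0.780) + (-6.00×10⁻⁹)/(0.968)] = 20.4 V.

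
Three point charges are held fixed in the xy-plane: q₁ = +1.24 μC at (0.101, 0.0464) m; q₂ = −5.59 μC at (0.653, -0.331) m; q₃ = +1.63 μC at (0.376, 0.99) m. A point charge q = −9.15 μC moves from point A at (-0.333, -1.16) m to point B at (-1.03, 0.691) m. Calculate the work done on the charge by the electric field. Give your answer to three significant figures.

0.156 J

The work done by the electric force is W_field = −ΔU = −q(V_B − V_A) = q(V_A − V_B).
At A: distances to the source charges are 1.28 m, 1.29 m, 2.26 m; V_A = Σ kqᵢ/rᵢ = -2.38×10⁴ V.
At B: distances to the source charges are 1.30 m, 1.97 m, 1.44 m; V_B = Σ kqᵢ/rᵢ = -6770 V.
ΔV = V_B − V_A = 1.71×10⁴ V.
W_field = −qΔV = −(-9.15×10⁻⁶ C)(1.71×10⁴ V) = 0.156 J.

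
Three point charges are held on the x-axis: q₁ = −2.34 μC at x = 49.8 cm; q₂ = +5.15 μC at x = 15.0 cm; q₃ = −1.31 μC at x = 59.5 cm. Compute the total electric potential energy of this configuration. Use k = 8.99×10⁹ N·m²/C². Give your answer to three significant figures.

The work to assemble the configuration equals its total potential energy, U = Σ kqᵢqⱼ/rᵢⱼ over all pairs.
Pair separations: r₁₂ = 0.348 m, r₁₃ = 0.0970 m, r₂₃ = 0.445 m.
U = (-0.311) + (0.284) + (-0.136) = -0.164 J.

-0.164 J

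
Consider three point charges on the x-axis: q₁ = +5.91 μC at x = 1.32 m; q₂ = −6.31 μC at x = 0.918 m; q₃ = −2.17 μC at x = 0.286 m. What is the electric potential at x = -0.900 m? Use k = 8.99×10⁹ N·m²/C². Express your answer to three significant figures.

The total potential is the scalar sum of each charge's contribution, V = Σ kqᵢ/rᵢ.
Distances from the field point to each charge: r₁ = 2.22 m, r₂ = 1.82 m, r₃ = 1.19 m.
V = k[(5.91×10⁻⁶)/(2.22) + (-6.31×10⁻⁶)/(1.82) + (-2.17×10⁻⁶)/(1.19)] = -2.37×10⁴ V.

-2.37×10⁴ V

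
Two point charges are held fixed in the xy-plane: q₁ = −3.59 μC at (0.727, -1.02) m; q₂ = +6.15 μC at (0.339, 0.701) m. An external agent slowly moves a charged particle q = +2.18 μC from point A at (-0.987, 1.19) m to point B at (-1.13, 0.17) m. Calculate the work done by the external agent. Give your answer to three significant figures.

-0.0149 J

For quasistatic motion the external work equals the change in potential energy: W_ext = qΔV = q(V_B − V_A).
At A: distances to the source charges are 2.80 m, 1.41 m; V_A = Σ kqᵢ/rᵢ = 2.76×10⁴ V.
At B: distances to the source charges are 2.21 m, 1.56 m; V_B = Σ kqᵢ/rᵢ = 2.08×10⁴ V.
ΔV = V_B − V_A = -6820 V.
W_ext = qΔV = (2.18×10⁻⁶ C)(-6820 V) = -0.0149 J.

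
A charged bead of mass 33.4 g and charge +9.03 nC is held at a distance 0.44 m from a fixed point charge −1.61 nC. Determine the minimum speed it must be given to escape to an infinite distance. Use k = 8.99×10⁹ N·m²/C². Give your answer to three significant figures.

To just escape, total mechanical energy must reach zero at infinity: ½mv²_min + U = 0, so ½mv²_min = −U = |kQq|/r.
|U| = |kQq|/r = (8.99×10⁹ N·m²/C²)(1.61×10⁻⁹)(9.03×10⁻⁹)/(0.440) = 2.97×10⁻⁷ J.
v_min = √(2|U|/m) = √(2·2.97×10⁻⁷/0.0334) = 4.22×10⁻³ m/s.

4.22×10⁻³ m/s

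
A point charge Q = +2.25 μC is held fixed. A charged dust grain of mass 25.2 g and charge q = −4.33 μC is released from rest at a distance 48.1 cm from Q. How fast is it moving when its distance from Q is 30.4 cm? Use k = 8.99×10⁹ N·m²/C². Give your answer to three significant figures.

Only the electrostatic force acts, so mechanical energy is conserved: ½mv² = U₁ − U₂ = kQq(1/r₁ − 1/r₂).
U₁ − U₂ = (8.99×10⁹ N·m²/C²)(2.25×10⁻⁶ C)(-4.33×10⁻⁶ C)(1/0.481 − 1/0.304) = 0.106 J.
v = √(2·0.106/0.0252) = 2.90 m/s.

2.90 m/s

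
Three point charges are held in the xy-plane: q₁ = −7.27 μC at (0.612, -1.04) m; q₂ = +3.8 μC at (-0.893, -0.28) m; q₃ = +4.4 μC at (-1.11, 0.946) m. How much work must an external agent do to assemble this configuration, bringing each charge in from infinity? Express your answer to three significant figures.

The assembly work is the sum of pairwise potential energies, U = Σ_{i<j} kqᵢqⱼ/rᵢⱼ.
Pair separations: r₁₂ = 1.69 m, r₁₃ = 2.63 m, r₂₃ = 1.25 m.
U = (-0.147) + (-0.109) + (0.121) = -0.136 J.

-0.136 J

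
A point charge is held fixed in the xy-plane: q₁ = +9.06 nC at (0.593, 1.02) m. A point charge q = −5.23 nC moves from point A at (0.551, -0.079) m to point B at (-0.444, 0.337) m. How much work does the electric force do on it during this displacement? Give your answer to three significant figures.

-4.43×10⁻⁸ J

The work done by the electric force is W_field = −ΔU = −q(V_B − V_A) = q(V_A − V_B).
At A: distance to the source charge is 1.10 m; V_A = kq₁/r = 74.1 V.
At B: distance to the source charge is 1.24 m; V_B = kq₁/r = 65.6 V.
ΔV = V_B − V_A = -8.46 V.
W_field = −qΔV = −(-5.23×10⁻⁹ C)(-8.46 V) = -4.43×10⁻⁸ J.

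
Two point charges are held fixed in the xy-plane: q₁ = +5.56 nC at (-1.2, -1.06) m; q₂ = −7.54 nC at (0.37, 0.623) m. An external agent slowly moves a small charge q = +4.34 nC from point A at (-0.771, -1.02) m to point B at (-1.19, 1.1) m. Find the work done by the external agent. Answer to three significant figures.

For quasistatic motion the external work equals the change in potential energy: W_ext = qΔV = q(V_B − V_A).
At A: distances to the source charges are 0.431 m, 2.00 m; V_A = Σ kqᵢ/rᵢ = 82.1 V.
At B: distances to the source charges are 2.16 m, 1.63 m; V_B = Σ kqᵢ/rᵢ = -18.4 V.
ΔV = V_B − V_A = -101 V.
W_ext = qΔV = (4.34×10⁻⁹ C)(-101 V) = -4.36×10⁻⁷ J.

-4.36×10⁻⁷ J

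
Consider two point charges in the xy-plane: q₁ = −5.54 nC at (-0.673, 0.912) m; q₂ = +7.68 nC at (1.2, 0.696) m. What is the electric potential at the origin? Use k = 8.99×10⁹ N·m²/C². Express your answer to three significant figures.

5.83 V

The total potential is the scalar sum of each charge's contribution, V = Σ kqᵢ/rᵢ.
Distances from the field point to each charge: r₁ = 1.13 m, r₂ = 1.39 m.
V = k[(-5.54×10⁻⁹)/(1.13) + (7.68×10⁻⁹)/(1.39)] = 5.83 V.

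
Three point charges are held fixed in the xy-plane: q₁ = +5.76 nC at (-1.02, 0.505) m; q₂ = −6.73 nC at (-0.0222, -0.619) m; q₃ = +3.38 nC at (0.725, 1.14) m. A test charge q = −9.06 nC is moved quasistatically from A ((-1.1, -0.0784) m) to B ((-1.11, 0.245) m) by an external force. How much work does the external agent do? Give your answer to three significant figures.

For quasistatic motion the external work equals the change in potential energy: W_ext = qΔV = q(V_B − V_A).
At A: distances to the source charges are 0.589 m, 1.21 m, 2.19 m; V_A = Σ kqᵢ/rᵢ = 51.6 V.
At B: distances to the source charges are 0.275 m, 1.39 m, 2.04 m; V_B = Σ kqᵢ/rᵢ = 160 V.
ΔV = V_B − V_A = 108 V.
W_ext = qΔV = (-9.06×10⁻⁹ C)(108 V) = -9.78×10⁻⁷ J.

-9.78×10⁻⁷ J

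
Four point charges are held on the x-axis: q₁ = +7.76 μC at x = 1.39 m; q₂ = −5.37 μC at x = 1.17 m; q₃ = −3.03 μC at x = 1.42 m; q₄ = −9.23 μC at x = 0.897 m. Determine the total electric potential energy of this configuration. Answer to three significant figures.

The work to assemble the configuration equals its total potential energy, U = Σ kqᵢqⱼ/rᵢⱼ over all pairs.
Pair separations: r₁₂ = 0.220 m, r₁₃ = 0.0300 m, r₁₄ = 0.493 m, r₂₃ = 0.250 m, r₂₄ = 0.273 m, r₃₄ = 0.523 m.
Summing all 6 pair terms gives U = -7.36 J.

-7.36 J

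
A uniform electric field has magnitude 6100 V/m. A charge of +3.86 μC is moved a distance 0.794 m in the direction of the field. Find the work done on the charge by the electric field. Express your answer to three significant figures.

The potential change for a displacement 0.794 m in the direction of the field is ΔV = −Ed = -4840 V.
W_field = −qΔV = 0.0187 J.

0.0187 J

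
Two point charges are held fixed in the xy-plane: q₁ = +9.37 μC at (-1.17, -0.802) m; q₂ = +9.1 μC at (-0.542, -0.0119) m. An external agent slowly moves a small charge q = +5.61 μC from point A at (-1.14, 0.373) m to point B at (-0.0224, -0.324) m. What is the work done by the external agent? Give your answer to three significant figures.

0.0899 J

For quasistatic motion the external work equals the change in potential energy: W_ext = qΔV = q(V_B − V_A).
At A: distances to the source charges are 1.18 m, 0.711 m; V_A = Σ kqᵢ/rᵢ = 1.87×10⁵ V.
At B: distances to the source charges are 1.24 m, 0.606 m; V_B = Σ kqᵢ/rᵢ = 2.03×10⁵ V.
ΔV = V_B − V_A = 1.60×10⁴ V.
W_ext = qΔV = (5.61×10⁻⁶ C)(1.60×10⁴ V) = 0.0899 J.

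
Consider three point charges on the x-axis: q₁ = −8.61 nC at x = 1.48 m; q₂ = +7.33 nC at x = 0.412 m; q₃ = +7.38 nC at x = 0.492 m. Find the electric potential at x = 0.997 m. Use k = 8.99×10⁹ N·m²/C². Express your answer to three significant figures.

The total potential is the scalar sum of each charge's contribution, V = Σ kqᵢ/rᵢ.
Distances from the field point to each charge: r₁ = 0.483 m, r₂ = 0.585 m, r₃ = 0.505 m.
V = k[(-8.61×10⁻⁹)/(0.483) + (7.33×10⁻⁹)/(0.585) + (7.38×10⁻⁹)/(0.505)] = 83.8 V.

83.8 V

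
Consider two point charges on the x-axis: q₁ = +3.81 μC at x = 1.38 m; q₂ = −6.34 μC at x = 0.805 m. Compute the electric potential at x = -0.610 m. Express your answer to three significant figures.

-2.31×10⁴ V

The total potential is the scalar sum of each charge's contribution, V = Σ kqᵢ/rᵢ.
Distances from the field point to each charge: r₁ = 1.99 m, r₂ = 1.42 m.
V = k[(3.81×10⁻⁶)/(1.99) + (-6.34×10⁻⁶)/(1.42)] = -2.31×10⁴ V.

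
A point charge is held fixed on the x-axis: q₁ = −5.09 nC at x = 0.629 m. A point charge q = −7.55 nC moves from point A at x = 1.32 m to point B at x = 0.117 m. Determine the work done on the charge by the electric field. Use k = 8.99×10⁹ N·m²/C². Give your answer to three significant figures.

The work done by the electric force is W_field = −ΔU = −q(V_B − V_A) = q(V_A − V_B).
At A: distance to the source charge is 0.691 m; V_A = kq₁/r = -66.2 V.
At B: distance to the source charge is 0.512 m; V_B = kq₁/r = -89.4 V.
ΔV = V_B − V_A = -23.2 V.
W_field = −qΔV = −(-7.55×10⁻⁹ C)(-23.2 V) = -1.75×10⁻⁷ J.

-1.75×10⁻⁷ J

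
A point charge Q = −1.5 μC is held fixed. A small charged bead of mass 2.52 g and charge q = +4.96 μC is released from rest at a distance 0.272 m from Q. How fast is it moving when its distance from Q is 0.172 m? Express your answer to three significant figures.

10.7 m/s

Only the electrostatic force acts, so mechanical energy is conserved: ½mv² = U₁ − U₂ = kQq(1/r₁ − 1/r₂).
U₁ − U₂ = (8.99×10⁹ N·m²/C²)(-1.50×10⁻⁶ C)(4.96×10⁻⁶ C)(1/0.272 − 1/0.172) = 0.143 J.
v = √(2·0.143/2.52×10⁻³) = 10.7 m/s.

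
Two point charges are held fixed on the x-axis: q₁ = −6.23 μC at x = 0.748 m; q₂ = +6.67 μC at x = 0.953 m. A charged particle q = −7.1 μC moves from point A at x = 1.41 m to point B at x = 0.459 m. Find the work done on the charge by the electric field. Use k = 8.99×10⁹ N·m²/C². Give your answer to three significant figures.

The work done by the electric force is W_field = −ΔU = −q(V_B − V_A) = q(V_A − V_B).
At A: distances to the source charges are 0.662 m, 0.457 m; V_A = Σ kqᵢ/rᵢ = 4.66×10⁴ V.
At B: distances to the source charges are 0.289 m, 0.494 m; V_B = Σ kqᵢ/rᵢ = -7.24×10⁴ V.
ΔV = V_B − V_A = -1.19×10⁵ V.
W_field = −qΔV = −(-7.10×10⁻⁶ C)(-1.19×10⁵ V) = -0.845 J.

-0.845 J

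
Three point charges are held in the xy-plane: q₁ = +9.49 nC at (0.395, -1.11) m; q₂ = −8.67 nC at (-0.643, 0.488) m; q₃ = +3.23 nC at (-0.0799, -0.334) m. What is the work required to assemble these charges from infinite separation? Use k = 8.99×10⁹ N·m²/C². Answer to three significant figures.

The assembly work is the sum of pairwise potential energies, U = Σ_{i<j} kqᵢqⱼ/rᵢⱼ.
Pair separations: r₁₂ = 1.91 m, r₁₃ = 0.910 m, r₂₃ = 0.996 m.
U = (-3.88×10⁻⁷) + (3.03×10⁻⁷) + (-2.53×10⁻⁷) = -3.38×10⁻⁷ J.

-3.38×10⁻⁷ J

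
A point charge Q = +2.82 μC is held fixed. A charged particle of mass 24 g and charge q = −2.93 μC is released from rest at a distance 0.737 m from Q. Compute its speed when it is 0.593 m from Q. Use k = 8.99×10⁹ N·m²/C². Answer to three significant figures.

Only the electrostatic force acts, so mechanical energy is conserved: ½mv² = U₁ − U₂ = kQq(1/r₁ − 1/r₂).
U₁ − U₂ = (8.99×10⁹ N·m²/C²)(2.82×10⁻⁶ C)(-2.93×10⁻⁶ C)(1/0.737 − 1/0.593) = 0.0245 J.
v = √(2·0.0245/0.0240) = 1.43 m/s.

1.43 m/s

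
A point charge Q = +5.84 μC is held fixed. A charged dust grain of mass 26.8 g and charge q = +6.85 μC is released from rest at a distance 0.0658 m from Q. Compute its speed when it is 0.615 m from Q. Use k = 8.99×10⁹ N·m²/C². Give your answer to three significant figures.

Only the electrostatic force acts, so mechanical energy is conserved: ½mv² = U₁ − U₂ = kQq(1/r₁ − 1/r₂).
U₁ − U₂ = (8.99×10⁹ N·m²/C²)(5.84×10⁻⁶ C)(6.85×10⁻⁶ C)(1/0.0658 − 1/0.615) = 4.88 J.
v = √(2·4.88/0.0268) = 19.1 m/s.

19.1 m/s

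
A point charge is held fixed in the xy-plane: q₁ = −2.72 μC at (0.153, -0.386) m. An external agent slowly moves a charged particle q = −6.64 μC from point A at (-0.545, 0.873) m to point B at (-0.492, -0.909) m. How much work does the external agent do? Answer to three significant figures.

For quasistatic motion the external work equals the change in potential energy: W_ext = qΔV = q(V_B − V_A).
At A: distance to the source charge is 1.44 m; V_A = kq₁/r = -1.70×10⁴ V.
At B: distance to the source charge is 0.830 m; V_B = kq₁/r = -2.94×10⁴ V.
ΔV = V_B − V_A = -1.25×10⁴ V.
W_ext = qΔV = (-6.64×10⁻⁶ C)(-1.25×10⁴ V) = 0.0827 J.

0.0827 J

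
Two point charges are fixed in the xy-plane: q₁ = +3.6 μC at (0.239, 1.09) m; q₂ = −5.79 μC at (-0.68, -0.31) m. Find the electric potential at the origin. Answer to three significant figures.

Electric potential is a scalar, so the contributions from each charge add algebraically: V = Σ kqᵢ/rᵢ.
Distances from the field point to each charge: r₁ = 1.12 m, r₂ = 0.747 m.
V = k[(3.60×10⁻⁶)/(1.12) + (-5.79×10⁻⁶)/(0.747)] = -4.06×10⁴ V.

-4.06×10⁴ V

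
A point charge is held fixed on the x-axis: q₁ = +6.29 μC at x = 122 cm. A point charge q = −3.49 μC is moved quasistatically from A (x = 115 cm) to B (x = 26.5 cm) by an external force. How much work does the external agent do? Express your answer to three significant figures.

For quasistatic motion the external work equals the change in potential energy: W_ext = qΔV = q(V_B − V_A).
At A: distance to the source charge is 0.0700 m; V_A = kq₁/r = 8.08×10⁵ V.
At B: distance to the source charge is 0.955 m; V_B = kq₁/r = 5.92×10⁴ V.
ΔV = V_B − V_A = -7.49×10⁵ V.
W_ext = qΔV = (-3.49×10⁻⁶ C)(-7.49×10⁵ V) = 2.61 J.

2.61 J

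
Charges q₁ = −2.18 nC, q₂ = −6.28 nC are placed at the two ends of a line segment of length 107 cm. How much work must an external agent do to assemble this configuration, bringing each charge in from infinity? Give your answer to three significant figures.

The assembly work is the sum of pairwise potential energies, U = Σ_{i<j} kqᵢqⱼ/rᵢⱼ.
The separation is r = 1.07 m.
U = (1.15×10⁻⁷) = 1.15×10⁻⁷ J.

1.15×10⁻⁷ J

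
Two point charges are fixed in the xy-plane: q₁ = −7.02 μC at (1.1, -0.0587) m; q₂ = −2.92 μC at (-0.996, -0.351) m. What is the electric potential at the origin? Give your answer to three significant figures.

Electric potential is a scalar, so the contributions from each charge add algebraically: V = Σ kqᵢ/rᵢ.
Distances from the field point to each charge: r₁ = 1.10 m, r₂ = 1.06 m.
V = k[(-7.02×10⁻⁶)/(1.10) + (-2.92×10⁻⁶)/(1.06)] = -8.21×10⁴ V.

-8.21×10⁴ V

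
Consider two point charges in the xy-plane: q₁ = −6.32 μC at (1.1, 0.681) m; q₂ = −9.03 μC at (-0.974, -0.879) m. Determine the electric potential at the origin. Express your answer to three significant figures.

The total potential is the scalar sum of each charge's contribution, V = Σ kqᵢ/rᵢ.
Distances from the field point to each charge: r₁ = 1.29 m, r₂ = 1.31 m.
V = k[(-6.32×10⁻⁶)/(1.29) + (-9.03×10⁻⁶)/(1.31)] = -1.06×10⁵ V.

-1.06×10⁵ V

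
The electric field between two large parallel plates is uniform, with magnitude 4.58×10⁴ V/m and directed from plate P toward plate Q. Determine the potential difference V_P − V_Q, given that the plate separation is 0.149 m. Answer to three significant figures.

In a uniform field, potential decreases in the direction of E: ΔV = −E·d for a displacement d parallel to E.
Going from Q to P is a displacement of 0.149 m opposite to the field, so V_P − V_Q = +Ed = 6820 V.

6820 V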